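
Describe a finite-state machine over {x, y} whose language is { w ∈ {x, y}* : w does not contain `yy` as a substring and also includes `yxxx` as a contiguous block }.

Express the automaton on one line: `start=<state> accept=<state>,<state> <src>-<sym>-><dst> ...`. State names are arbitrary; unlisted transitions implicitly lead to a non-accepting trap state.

start=q0 accept=q5,q6 q0-x->q0 q0-y->q1 q1-x->q2 q1-y->q3 q2-x->q4 q2-y->q1 q3-x->q3 q3-y->q3 q4-x->q5 q4-y->q1 q5-x->q5 q5-y->q6 q6-x->q5 q6-y->q3

Handle the two conditions separately and then intersect. The first has 3 states tracking partial matches of the forbidden pattern `yy`; the second has 5 states tracking whether and how much of `yxxx` has been seen. A product state is a pair (one from each), accepting exactly when both do. After merging equivalent states the machine shrinks.
7 states suffice.
        x   y  
>  q0   q0  q1 
   q1   q2  q3 
   q2   q4  q1 
   q3   q3  q3 
   q4   q5  q1 
 * q5   q5  q6 
 * q6   q5  q3 
(> = start, * = accepting)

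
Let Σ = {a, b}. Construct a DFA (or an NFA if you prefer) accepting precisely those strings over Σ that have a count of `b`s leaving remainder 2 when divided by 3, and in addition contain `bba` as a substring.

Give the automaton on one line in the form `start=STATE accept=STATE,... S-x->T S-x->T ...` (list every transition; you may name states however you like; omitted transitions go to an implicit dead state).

start=q0 accept=q5 q0-a->q0 q0-b->q1 q1-a->q2 q1-b->q3 q2-a->q2 q2-b->q4 q3-a->q5 q3-b->q6 q4-a->q7 q4-b->q6 q5-a->q5 q5-b->q8 q6-a->q8 q6-b->q9 q7-a->q7 q7-b->q10 q8-a->q8 q8-b->q11 q9-a->q11 q9-b->q3 q10-a->q0 q10-b->q9 q11-a->q11 q11-b->q5

Handle the two conditions separately and then intersect. One (3 states) tracks the count of `b`s modulo 3; the other (4 states) tracks whether and how much of `bba` has been seen. Each combined state is a pair, one component from each; accept when both components accept.
A 12-state machine:
          a    b  
>  q0     q0   q1 
   q1     q2   q3 
   q2     q2   q4 
   q3     q5   q6 
   q4     q7   q6 
 * q5     q5   q8 
   q6     q8   q9 
   q7     q7  q10 
   q8     q8  q11 
   q9    q11   q3 
   q10    q0   q9 
   q11   q11   q5 
(> = start, * = accepting)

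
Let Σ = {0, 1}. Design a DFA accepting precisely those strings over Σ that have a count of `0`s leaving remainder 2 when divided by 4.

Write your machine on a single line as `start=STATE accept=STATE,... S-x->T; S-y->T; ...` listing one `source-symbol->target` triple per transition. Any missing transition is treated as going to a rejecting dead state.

Keep the running count of `0`s modulo 4: each `0` advances along the cycle S0 → S1 → S2 → S3 → S0 while other symbols loop. Accept at S2.
A 4-state machine:
        0   1  
>  S0   S1  S0 
   S1   S2  S1 
 * S2   S3  S2 
   S3   S0  S3 
(> = start, * = accepting)

start=S0; accept=S2; S0-0->S1; S0-1->S0; S1-0->S2; S1-1->S1; S2-0->S3; S2-1->S2; S3-0->S0; S3-1->S3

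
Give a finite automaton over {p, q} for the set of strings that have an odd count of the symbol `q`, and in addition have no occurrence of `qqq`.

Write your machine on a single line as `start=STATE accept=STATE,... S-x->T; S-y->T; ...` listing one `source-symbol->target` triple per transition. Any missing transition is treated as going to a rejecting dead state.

start=s0; accept=s1,s2,s6; s0-p->s0; s0-q->s1; s1-p->s2; s1-q->s3; s2-p->s2; s2-q->s4; s3-p->s0; s3-q->s5; s4-p->s0; s4-q->s6; s5-p->s5; s5-q->s5; s6-p->s2; s6-q->s5

Run two small machines in parallel and take their product. One (2 states) tracks the count of `q`s modulo 2; the other (4 states) tracks partial matches of the forbidden pattern `qqq`. Each combined state is a pair, one component from each; accept when both components accept. Minimizing collapses redundant product states.
A 7-state machine:
        p   q  
>  s0   s0  s1 
 * s1   s2  s3 
 * s2   s2  s4 
   s3   s0  s5 
   s4   s0  s6 
   s5   s5  s5 
 * s6   s2  s5 
(> = start, * = accepting)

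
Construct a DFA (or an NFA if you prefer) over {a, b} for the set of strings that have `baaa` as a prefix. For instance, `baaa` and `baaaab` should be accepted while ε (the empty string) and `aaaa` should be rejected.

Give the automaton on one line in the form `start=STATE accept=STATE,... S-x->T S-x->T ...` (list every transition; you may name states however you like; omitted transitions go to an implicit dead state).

start=S0 accept=S4 S0-a->S5 S0-b->S1 S1-a->S2 S1-b->S5 S2-a->S3 S2-b->S5 S3-a->S4 S3-b->S5 S4-a->S4 S4-b->S4 S5-a->S5 S5-b->S5

Check the first 4 symbols one by one: S0 through S3 record how many have matched `baaa` so far; any wrong symbol goes to the dead state S5. After all 4 match we enter the accepting sink S4.
A 6-state machine:
        a   b  
>  S0   S5  S1 
   S1   S2  S5 
   S2   S3  S5 
   S3   S4  S5 
 * S4   S4  S4 
   S5   S5  S5 
(> = start, * = accepting)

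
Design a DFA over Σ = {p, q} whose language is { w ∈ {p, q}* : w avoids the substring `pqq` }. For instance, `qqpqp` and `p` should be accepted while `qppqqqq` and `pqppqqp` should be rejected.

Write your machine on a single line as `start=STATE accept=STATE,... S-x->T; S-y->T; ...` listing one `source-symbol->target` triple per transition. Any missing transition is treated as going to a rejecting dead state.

start=s0; accept=s0,s1,s2; s0-p->s1; s0-q->s0; s1-p->s1; s1-q->s2; s2-p->s1; s2-q->s3; s3-p->s3; s3-q->s3

This is the complement of 'contains `pqq`'. Use the same substring-matching states — s0 through s3 holding how much of `pqq` has just been matched — but flip the accepting set: everything except the trap s3 accepts.
4 states suffice.
        p   q  
>* s0   s1  s0 
 * s1   s1  s2 
 * s2   s1  s3 
   s3   s3  s3 
(> = start, * = accepting)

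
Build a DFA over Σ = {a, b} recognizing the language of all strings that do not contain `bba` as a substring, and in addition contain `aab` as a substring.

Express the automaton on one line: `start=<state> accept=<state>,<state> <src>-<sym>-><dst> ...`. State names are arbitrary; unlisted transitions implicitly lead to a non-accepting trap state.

Run two small machines in parallel and take their product. One (4 states) tracks partial matches of the forbidden pattern `bba`; the other (4 states) tracks whether and how much of `aab` has been seen. Each combined state is a pair, one component from each; accept when both components accept.
A 12-state machine:
          a    b  
>  S0     S1   S2 
   S1     S3   S2 
   S2     S1   S4 
   S3     S3   S5 
   S4     S6   S4 
 * S5     S7   S8 
   S6     S9  S10 
 * S7     S7   S5 
 * S8    S11   S8 
   S9     S9  S11 
   S10    S6  S10 
   S11   S11  S11 
(> = start, * = accepting)

start=S0 accept=S5,S7,S8 S0-a->S1 S0-b->S2 S1-a->S3 S1-b->S2 S2-a->S1 S2-b->S4 S3-a->S3 S3-b->S5 S4-a->S6 S4-b->S4 S5-a->S7 S5-b->S8 S6-a->S9 S6-b->S10 S7-a->S7 S7-b->S5 S8-a->S11 S8-b->S8 S9-a->S9 S9-b->S11 S10-a->S6 S10-b->S10 S11-a->S11 S11-b->S11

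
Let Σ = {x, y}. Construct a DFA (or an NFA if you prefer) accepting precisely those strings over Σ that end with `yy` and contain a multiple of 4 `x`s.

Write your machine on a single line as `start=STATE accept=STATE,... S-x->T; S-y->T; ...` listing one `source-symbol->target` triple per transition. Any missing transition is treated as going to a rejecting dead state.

start=q0; accept=q4; q0-x->q1; q0-y->q2; q1-x->q3; q1-y->q1; q2-x->q1; q2-y->q4; q3-x->q5; q3-y->q3; q4-x->q1; q4-y->q4; q5-x->q0; q5-y->q5

Handle the two conditions separately and then intersect. The first has 3 states tracking how much of the suffix `yy` has currently been matched; the second has 4 states tracking the count of `x`s modulo 4. A product state is a pair (one from each), accepting exactly when both do. Equivalent product states are then merged.
With 6 states:
        x   y  
>  q0   q1  q2 
   q1   q3  q1 
   q2   q1  q4 
   q3   q5  q3 
 * q4   q1  q4 
   q5   q0  q5 
(> = start, * = accepting)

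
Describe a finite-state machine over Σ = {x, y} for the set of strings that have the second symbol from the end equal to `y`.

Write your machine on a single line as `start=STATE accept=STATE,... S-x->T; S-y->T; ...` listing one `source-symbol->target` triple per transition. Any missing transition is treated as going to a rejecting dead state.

start=S0; accept=S5,S6; S0-x->S1; S0-y->S2; S1-x->S3; S1-y->S4; S2-x->S5; S2-y->S6; S3-x->S3; S3-y->S4; S4-x->S5; S4-y->S6; S5-x->S3; S5-y->S4; S6-x->S5; S6-y->S6

A DFA must remember the last 2 symbols (since which symbol is second-to-last isn't known until the input ends). Use one state per possible window of the last ≤2 symbols; accept from those whose window starts with `y`.
7 states suffice.
        x   y  
>  S0   S1  S2 
   S1   S3  S4 
   S2   S5  S6 
   S3   S3  S4 
   S4   S5  S6 
 * S5   S3  S4 
 * S6   S5  S6 
(> = start, * = accepting)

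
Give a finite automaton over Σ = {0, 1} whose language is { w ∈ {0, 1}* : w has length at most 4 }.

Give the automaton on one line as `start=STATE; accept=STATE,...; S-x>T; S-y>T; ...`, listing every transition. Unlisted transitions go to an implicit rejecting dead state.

We only need to distinguish lengths 0, 1, …, 4, and '>4'. Chain q0 → q1 → q2 → q3 → q4 → q5 on every symbol, with q5 looping. Accepting states: {q0, q1, q2, q3, q4}.
        0   1  
>* q0   q1  q1 
 * q1   q2  q2 
 * q2   q3  q3 
 * q3   q4  q4 
 * q4   q5  q5 
   q5   q5  q5 
(> = start, * = accepting)

start=q0; accept=q0,q1,q2,q3,q4; q0-0>q1; q0-1>q1; q1-0>q2; q1-1>q2; q2-0>q3; q2-1>q3; q3-0>q4; q3-1>q4; q4-0>q5; q4-1>q5; q5-0>q5; q5-1>q5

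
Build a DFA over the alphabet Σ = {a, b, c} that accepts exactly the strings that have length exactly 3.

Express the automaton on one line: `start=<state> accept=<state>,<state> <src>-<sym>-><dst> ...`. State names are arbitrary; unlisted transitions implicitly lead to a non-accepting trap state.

We only need to distinguish lengths 0, 1, …, 3, and '>3'. Chain q0 → q1 → q2 → q3 → q4 on every symbol, with q4 looping. Accepting states: {q3}.
5 states suffice.
        a   b   c  
>  q0   q1  q1  q1 
   q1   q2  q2  q2 
   q2   q3  q3  q3 
 * q3   q4  q4  q4 
   q4   q4  q4  q4 
(> = start, * = accepting)

start=q0 accept=q3 q0-a->q1 q0-b->q1 q0-c->q1 q1-a->q2 q1-b->q2 q1-c->q2 q2-a->q3 q2-b->q3 q2-c->q3 q3-a->q4 q3-b->q4 q3-c->q4 q4-a->q4 q4-b->q4 q4-c->q4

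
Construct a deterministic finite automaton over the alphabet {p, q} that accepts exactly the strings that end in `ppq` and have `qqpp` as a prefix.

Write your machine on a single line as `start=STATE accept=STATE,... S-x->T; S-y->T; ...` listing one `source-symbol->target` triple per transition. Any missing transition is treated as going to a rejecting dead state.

start=s0; accept=s9; s0-p->s1; s0-q->s2; s1-p->s3; s1-q->s4; s2-p->s1; s2-q->s5; s3-p->s3; s3-q->s6; s4-p->s1; s4-q->s4; s5-p->s7; s5-q->s4; s6-p->s1; s6-q->s4; s7-p->s8; s7-q->s4; s8-p->s8; s8-q->s9; s9-p->s10; s9-q->s11; s10-p->s8; s10-q->s11; s11-p->s10; s11-q->s11

Build one automaton per condition and run them in lockstep. One (4 states) tracks how much of the suffix `ppq` has currently been matched; the other (6 states) tracks whether the input so far still matches the prefix `qqpp`. Each combined state is a pair, one component from each; accept when both components accept.
          p    q  
>  s0     s1   s2 
   s1     s3   s4 
   s2     s1   s5 
   s3     s3   s6 
   s4     s1   s4 
   s5     s7   s4 
   s6     s1   s4 
   s7     s8   s4 
   s8     s8   s9 
 * s9    s10  s11 
   s10    s8  s11 
   s11   s10  s11 
(> = start, * = accepting)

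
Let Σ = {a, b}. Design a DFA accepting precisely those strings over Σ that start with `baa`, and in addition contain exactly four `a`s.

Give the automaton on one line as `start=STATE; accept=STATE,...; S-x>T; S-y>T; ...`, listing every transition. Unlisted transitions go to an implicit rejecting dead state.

Handle the two conditions separately and then intersect. The first has 5 states tracking whether the input so far still matches the prefix `baa`; the second has 6 states tracking the count of `a`s, saturating at 5. A product state is a pair (one from each), accepting exactly when both do. Minimizing collapses redundant product states.
        a   b  
>  s0   s1  s2 
   s1   s1  s1 
   s2   s3  s1 
   s3   s4  s1 
   s4   s5  s4 
   s5   s6  s5 
 * s6   s1  s6 
(> = start, * = accepting)

start=s0; accept=s6; s0-a>s1; s0-b>s2; s1-a>s1; s1-b>s1; s2-a>s3; s2-b>s1; s3-a>s4; s3-b>s1; s4-a>s5; s4-b>s4; s5-a>s6; s5-b>s5; s6-a>s1; s6-b>s6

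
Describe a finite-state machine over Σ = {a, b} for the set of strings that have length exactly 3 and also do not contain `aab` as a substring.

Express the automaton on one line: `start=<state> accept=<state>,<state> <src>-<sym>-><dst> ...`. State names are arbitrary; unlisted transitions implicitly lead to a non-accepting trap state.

Handle the two conditions separately and then intersect. One (5 states) tracks the input length, saturating at 4; the other (4 states) tracks partial matches of the forbidden pattern `aab`. Each combined state is a pair, one component from each; accept when both components accept.
With 14 states:
          a    b  
>  S0     S1   S2 
   S1     S3   S4 
   S2     S5   S4 
   S3     S6   S7 
   S4     S8   S9 
   S5     S6   S9 
 * S6    S10  S11 
   S7    S11  S11 
 * S8    S10  S12 
 * S9    S13  S12 
   S10   S10  S11 
   S11   S11  S11 
   S12   S13  S12 
   S13   S10  S12 
(> = start, * = accepting)

start=S0 accept=S6,S8,S9 S0-a->S1 S0-b->S2 S1-a->S3 S1-b->S4 S2-a->S5 S2-b->S4 S3-a->S6 S3-b->S7 S4-a->S8 S4-b->S9 S5-a->S6 S5-b->S9 S6-a->S10 S6-b->S11 S7-a->S11 S7-b->S11 S8-a->S10 S8-b->S12 S9-a->S13 S9-b->S12 S10-a->S10 S10-b->S11 S11-a->S11 S11-b->S11 S12-a->S13 S12-b->S12 S13-a->S10 S13-b->S12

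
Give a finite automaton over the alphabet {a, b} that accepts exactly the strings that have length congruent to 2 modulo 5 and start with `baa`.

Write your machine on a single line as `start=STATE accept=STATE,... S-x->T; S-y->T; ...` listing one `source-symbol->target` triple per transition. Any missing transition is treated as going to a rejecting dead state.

Run two small machines in parallel and take their product. The first has 5 states tracking the input length modulo 5; the second has 5 states tracking whether the input so far still matches the prefix `baa`. A product state is a pair (one from each), accepting exactly when both do. Minimizing collapses redundant product states.
        a   b  
>  q0   q1  q2 
   q1   q1  q1 
   q2   q3  q1 
   q3   q4  q1 
   q4   q5  q5 
   q5   q6  q6 
   q6   q7  q7 
   q7   q8  q8 
 * q8   q4  q4 
(> = start, * = accepting)

start=q0; accept=q8; q0-a->q1; q0-b->q2; q1-a->q1; q1-b->q1; q2-a->q3; q2-b->q1; q3-a->q4; q3-b->q1; q4-a->q5; q4-b->q5; q5-a->q6; q5-b->q6; q6-a->q7; q6-b->q7; q7-a->q8; q7-b->q8; q8-a->q4; q8-b->q4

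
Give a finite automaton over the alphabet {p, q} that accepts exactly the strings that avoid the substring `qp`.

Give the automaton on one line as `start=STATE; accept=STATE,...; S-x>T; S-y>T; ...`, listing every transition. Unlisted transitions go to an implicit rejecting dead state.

start=A; accept=A,B; A-p>A; A-q>B; B-p>C; B-q>B; C-p>C; C-q>C

This is the complement of 'contains `qp`'. Use the same substring-matching states — A through C holding how much of `qp` has just been matched — but flip the accepting set: everything except the trap C accepts.
A 3-state machine:
       p  q 
>* A   A  B 
 * B   C  B 
   C   C  C 
(> = start, * = accepting)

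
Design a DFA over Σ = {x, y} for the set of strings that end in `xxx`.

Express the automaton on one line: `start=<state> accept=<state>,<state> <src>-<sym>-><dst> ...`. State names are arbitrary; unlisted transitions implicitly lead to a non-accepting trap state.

start=S0 accept=S3 S0-x->S1 S0-y->S0 S1-x->S2 S1-y->S0 S2-x->S3 S2-y->S0 S3-x->S3 S3-y->S0

Remember how much of `xxx` the current input suffix matches. State S0 means no match yet; S1 means the last symbol is `x`; S2 means the last 2 symbols are `xx`; S3 means the last 3 symbols are `xxx`. Only S3 accepts. On a mismatch, fall back to the longest proper suffix that is still a prefix of `xxx`.
With 4 states:
        x   y  
>  S0   S1  S0 
   S1   S2  S0 
   S2   S3  S0 
 * S3   S3  S0 
(> = start, * = accepting)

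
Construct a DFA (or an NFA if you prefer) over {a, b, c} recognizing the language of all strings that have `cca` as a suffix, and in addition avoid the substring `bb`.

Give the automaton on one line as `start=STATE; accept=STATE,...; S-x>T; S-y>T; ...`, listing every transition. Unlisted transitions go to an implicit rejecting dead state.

start=S0; accept=S6; S0-a>S0; S0-b>S1; S0-c>S2; S1-a>S0; S1-b>S3; S1-c>S2; S2-a>S0; S2-b>S1; S2-c>S4; S3-a>S3; S3-b>S3; S3-c>S5; S4-a>S6; S4-b>S1; S4-c>S4; S5-a>S3; S5-b>S3; S5-c>S7; S6-a>S0; S6-b>S1; S6-c>S2; S7-a>S8; S7-b>S3; S7-c>S7; S8-a>S3; S8-b>S3; S8-c>S5

Build one automaton per condition and run them in lockstep. The first has 4 states tracking how much of the suffix `cca` has currently been matched; the second has 3 states tracking partial matches of the forbidden pattern `bb`. A product state is a pair (one from each), accepting exactly when both do.
9 states suffice.
        a   b   c  
>  S0   S0  S1  S2 
   S1   S0  S3  S2 
   S2   S0  S1  S4 
   S3   S3  S3  S5 
   S4   S6  S1  S4 
   S5   S3  S3  S7 
 * S6   S0  S1  S2 
   S7   S8  S3  S7 
   S8   S3  S3  S5 
(> = start, * = accepting)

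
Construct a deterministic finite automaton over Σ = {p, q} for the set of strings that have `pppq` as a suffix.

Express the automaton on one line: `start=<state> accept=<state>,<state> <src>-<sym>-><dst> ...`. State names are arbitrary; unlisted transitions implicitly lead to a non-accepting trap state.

Let each state record the length of the longest suffix of the input read so far that is also a prefix of `pppq`. S1 means the last symbol is `p`; S2 means the last 2 symbols are `pp`; S3 means the last 3 symbols are `ppp`; S4 means the last 4 symbols are `pppq`. Accept only at S4, where the string currently ends in `pppq`.
        p   q  
>  S0   S1  S0 
   S1   S2  S0 
   S2   S3  S0 
   S3   S3  S4 
 * S4   S1  S0 
(> = start, * = accepting)

start=S0 accept=S4 S0-p->S1 S0-q->S0 S1-p->S2 S1-q->S0 S2-p->S3 S2-q->S0 S3-p->S3 S3-q->S4 S4-p->S1 S4-q->S0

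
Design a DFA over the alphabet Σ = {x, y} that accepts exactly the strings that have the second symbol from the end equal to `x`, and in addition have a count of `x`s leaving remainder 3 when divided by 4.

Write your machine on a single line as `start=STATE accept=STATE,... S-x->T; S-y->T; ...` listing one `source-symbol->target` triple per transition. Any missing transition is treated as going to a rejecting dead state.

start=s0; accept=s3,s5; s0-x->s1; s0-y->s0; s1-x->s2; s1-y->s1; s2-x->s3; s2-y->s4; s3-x->s0; s3-y->s5; s4-x->s6; s4-y->s4; s5-x->s0; s5-y->s7; s6-x->s0; s6-y->s5; s7-x->s0; s7-y->s7

Run two small machines in parallel and take their product. One (7 states) tracks the last 2 symbols read; the other (4 states) tracks the count of `x`s modulo 4. Each combined state is a pair, one component from each; accept when both components accept. Minimizing collapses redundant product states.
8 states suffice.
        x   y  
>  s0   s1  s0 
   s1   s2  s1 
   s2   s3  s4 
 * s3   s0  s5 
   s4   s6  s4 
 * s5   s0  s7 
   s6   s0  s5 
   s7   s0  s7 
(> = start, * = accepting)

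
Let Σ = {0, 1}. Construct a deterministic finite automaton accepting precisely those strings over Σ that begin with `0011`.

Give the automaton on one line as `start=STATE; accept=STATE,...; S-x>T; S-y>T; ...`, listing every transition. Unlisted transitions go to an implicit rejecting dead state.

start=q0; accept=q4; q0-0>q1; q0-1>q5; q1-0>q2; q1-1>q5; q2-0>q5; q2-1>q3; q3-0>q5; q3-1>q4; q4-0>q4; q4-1>q4; q5-0>q5; q5-1>q5

Walk along `0011` while the input agrees: from q0 take `0` to q1, and so on. Any deviation drops to the rejecting sink q5. Once q4 is reached the prefix is confirmed and every continuation is accepted.
6 states suffice.
        0   1  
>  q0   q1  q5 
   q1   q2  q5 
   q2   q5  q3 
   q3   q5  q4 
 * q4   q4  q4 
   q5   q5  q5 
(> = start, * = accepting)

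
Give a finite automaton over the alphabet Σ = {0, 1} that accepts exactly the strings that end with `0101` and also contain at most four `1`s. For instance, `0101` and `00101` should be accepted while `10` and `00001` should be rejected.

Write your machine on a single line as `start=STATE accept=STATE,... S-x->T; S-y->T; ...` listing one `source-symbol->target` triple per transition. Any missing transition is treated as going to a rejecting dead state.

start=q0; accept=q10,q13,q15; q0-0->q1; q0-1->q2; q1-0->q1; q1-1->q3; q2-0->q4; q2-1->q5; q3-0->q6; q3-1->q5; q4-0->q4; q4-1->q7; q5-0->q8; q5-1->q9; q6-0->q4; q6-1->q10; q7-0->q11; q7-1->q9; q8-0->q8; q8-1->q12; q9-0->q9; q9-1->q9; q10-0->q11; q10-1->q9; q11-0->q8; q11-1->q13; q12-0->q14; q12-1->q9; q13-0->q14; q13-1->q9; q14-0->q9; q14-1->q15; q15-0->q9; q15-1->q9

Run two small machines in parallel and take their product. One (5 states) tracks how much of the suffix `0101` has currently been matched; the other (6 states) tracks the count of `1`s, saturating at 5. Each combined state is a pair, one component from each; accept when both components accept. After merging equivalent states the machine shrinks.
          0    1  
>  q0     q1   q2 
   q1     q1   q3 
   q2     q4   q5 
   q3     q6   q5 
   q4     q4   q7 
   q5     q8   q9 
   q6     q4  q10 
   q7    q11   q9 
   q8     q8  q12 
   q9     q9   q9 
 * q10   q11   q9 
   q11    q8  q13 
   q12   q14   q9 
 * q13   q14   q9 
   q14    q9  q15 
 * q15    q9   q9 
(> = start, * = accepting)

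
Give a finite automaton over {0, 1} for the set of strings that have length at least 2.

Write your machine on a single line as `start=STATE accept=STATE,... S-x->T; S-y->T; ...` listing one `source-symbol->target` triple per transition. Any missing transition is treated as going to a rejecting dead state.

start=s0; accept=s2,s3; s0-0->s1; s0-1->s1; s1-0->s2; s1-1->s2; s2-0->s3; s2-1->s3; s3-0->s3; s3-1->s3

We only need to distinguish lengths 0, 1, …, 2, and '>2'. Chain s0 → s1 → s2 → s3 on every symbol, with s3 looping. Accepting states: {s2, s3}.
4 states suffice.
        0   1  
>  s0   s1  s1 
   s1   s2  s2 
 * s2   s3  s3 
 * s3   s3  s3 
(> = start, * = accepting)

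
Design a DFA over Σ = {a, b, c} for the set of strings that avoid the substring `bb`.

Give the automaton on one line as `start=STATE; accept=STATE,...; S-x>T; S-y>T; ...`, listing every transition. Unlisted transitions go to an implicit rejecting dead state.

This is the complement of 'contains `bb`'. Use the same substring-matching states — S0 through S2 holding how much of `bb` has just been matched — but flip the accepting set: everything except the trap S2 accepts.
        a   b   c  
>* S0   S0  S1  S0 
 * S1   S0  S2  S0 
   S2   S2  S2  S2 
(> = start, * = accepting)

start=S0; accept=S0,S1; S0-a>S0; S0-b>S1; S0-c>S0; S1-a>S0; S1-b>S2; S1-c>S0; S2-a>S2; S2-b>S2; S2-c>S2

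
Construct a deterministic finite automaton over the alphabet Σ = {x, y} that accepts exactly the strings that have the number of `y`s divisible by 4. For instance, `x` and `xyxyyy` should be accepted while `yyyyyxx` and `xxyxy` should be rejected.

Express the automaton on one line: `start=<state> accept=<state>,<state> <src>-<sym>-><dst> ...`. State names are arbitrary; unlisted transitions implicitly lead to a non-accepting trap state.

The only thing that matters is how many `y`s have appeared, reduced mod 4. Use one state per residue: q0 for 0, …, q3 for 3. Reading `y` moves to the next residue; anything else stays put. q0 is accepting.
        x   y  
>* q0   q0  q1 
   q1   q1  q2 
   q2   q2  q3 
   q3   q3  q0 
(> = start, * = accepting)

start=q0 accept=q0 q0-x->q0 q0-y->q1 q1-x->q1 q1-y->q2 q2-x->q2 q2-y->q3 q3-x->q3 q3-y->q0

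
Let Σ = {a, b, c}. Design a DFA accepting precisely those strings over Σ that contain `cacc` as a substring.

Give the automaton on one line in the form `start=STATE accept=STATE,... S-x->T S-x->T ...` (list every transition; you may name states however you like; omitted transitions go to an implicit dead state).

start=S0 accept=S4 S0-a->S0 S0-b->S0 S0-c->S1 S1-a->S2 S1-b->S0 S1-c->S1 S2-a->S0 S2-b->S0 S2-c->S3 S3-a->S2 S3-b->S0 S3-c->S4 S4-a->S4 S4-b->S4 S4-c->S4

Track how much of `cacc` has been matched so far: state S0 is no progress, S4 is the absorbing accept state reached once `cacc` has occurred. Intermediate states record partial matches; on a mismatch, fall back to the longest reusable overlap.
5 states suffice.
        a   b   c  
>  S0   S0  S0  S1 
   S1   S2  S0  S1 
   S2   S0  S0  S3 
   S3   S2  S0  S4 
 * S4   S4  S4  S4 
(> = start, * = accepting)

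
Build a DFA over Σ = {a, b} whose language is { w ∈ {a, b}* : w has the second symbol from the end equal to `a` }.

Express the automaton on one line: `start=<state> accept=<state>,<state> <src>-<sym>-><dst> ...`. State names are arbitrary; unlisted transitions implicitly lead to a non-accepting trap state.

start=q0 accept=q3,q4 q0-a->q1 q0-b->q2 q1-a->q3 q1-b->q4 q2-a->q5 q2-b->q6 q3-a->q3 q3-b->q4 q4-a->q5 q4-b->q6 q5-a->q3 q5-b->q4 q6-a->q5 q6-b->q6

A DFA must remember the last 2 symbols (since which symbol is second-to-last isn't known until the input ends). Use one state per possible window of the last ≤2 symbols; accept from those whose window starts with `a`.
A 7-state machine:
        a   b  
>  q0   q1  q2 
   q1   q3  q4 
   q2   q5  q6 
 * q3   q3  q4 
 * q4   q5  q6 
   q5   q3  q4 
   q6   q5  q6 
(> = start, * = accepting)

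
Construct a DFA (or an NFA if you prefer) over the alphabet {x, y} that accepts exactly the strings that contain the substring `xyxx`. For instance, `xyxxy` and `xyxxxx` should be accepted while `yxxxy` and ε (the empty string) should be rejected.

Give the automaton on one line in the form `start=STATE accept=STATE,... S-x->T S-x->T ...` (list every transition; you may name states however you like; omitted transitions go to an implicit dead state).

start=A accept=E A-x->B A-y->A B-x->B B-y->C C-x->D C-y->A D-x->E D-y->C E-x->E E-y->E

Track how much of `xyxx` has been matched so far: state A is no progress, E is the absorbing accept state reached once `xyxx` has occurred. Intermediate states record partial matches; on a mismatch, fall back to the longest reusable overlap.
5 states suffice.
       x  y 
>  A   B  A 
   B   B  C 
   C   D  A 
   D   E  C 
 * E   E  E 
(> = start, * = accepting)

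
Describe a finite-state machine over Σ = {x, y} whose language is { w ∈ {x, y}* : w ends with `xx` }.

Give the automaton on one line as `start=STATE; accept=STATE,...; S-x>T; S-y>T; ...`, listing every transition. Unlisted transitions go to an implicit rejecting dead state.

Remember how much of `xx` the current input suffix matches. State A means no match yet; B means the last symbol is `x`; C means the last 2 symbols are `xx`. Only C accepts. On a mismatch, fall back to the longest proper suffix that is still a prefix of `xx`.
       x  y 
>  A   B  A 
   B   C  A 
 * C   C  A 
(> = start, * = accepting)

start=A; accept=C; A-x>B; A-y>A; B-x>C; B-y>A; C-x>C; C-y>A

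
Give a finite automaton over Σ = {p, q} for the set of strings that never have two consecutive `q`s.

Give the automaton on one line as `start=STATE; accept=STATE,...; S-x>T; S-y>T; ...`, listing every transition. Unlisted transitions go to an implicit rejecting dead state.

Track partial matches of the forbidden pattern `qq`. State S2 is a dead state reached once `qq` has occurred; every other state accepts. S0 means no part of `qq` is currently matched.
With 3 states:
        p   q  
>* S0   S0  S1 
 * S1   S0  S2 
   S2   S2  S2 
(> = start, * = accepting)

start=S0; accept=S0,S1; S0-p>S0; S0-q>S1; S1-p>S0; S1-q>S2; S2-p>S2; S2-q>S2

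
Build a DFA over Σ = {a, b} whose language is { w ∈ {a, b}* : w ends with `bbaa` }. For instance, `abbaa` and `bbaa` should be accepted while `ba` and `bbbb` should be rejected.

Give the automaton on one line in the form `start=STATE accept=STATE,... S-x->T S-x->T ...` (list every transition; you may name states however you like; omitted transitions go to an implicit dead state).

start=q0 accept=q4 q0-a->q0 q0-b->q1 q1-a->q0 q1-b->q2 q2-a->q3 q2-b->q2 q3-a->q4 q3-b->q1 q4-a->q0 q4-b->q1

Remember how much of `bbaa` the current input suffix matches. State q0 means no match yet; q1 means the last symbol is `b`; q2 means the last 2 symbols are `bb`; q3 means the last 3 symbols are `bba`; q4 means the last 4 symbols are `bbaa`. Only q4 accepts. On a mismatch, fall back to the longest proper suffix that is still a prefix of `bbaa`.
A 5-state machine:
        a   b  
>  q0   q0  q1 
   q1   q0  q2 
   q2   q3  q2 
   q3   q4  q1 
 * q4   q0  q1 
(> = start, * = accepting)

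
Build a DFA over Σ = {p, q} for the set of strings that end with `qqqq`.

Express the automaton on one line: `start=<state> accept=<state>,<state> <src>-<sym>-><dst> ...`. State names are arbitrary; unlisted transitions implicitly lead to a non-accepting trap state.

start=A accept=E A-p->A A-q->B B-p->A B-q->C C-p->A C-q->D D-p->A D-q->E E-p->A E-q->E

Remember how much of `qqqq` the current input suffix matches. State A means no match yet; B means the last symbol is `q`; C means the last 2 symbols are `qq`; D means the last 3 symbols are `qqq`; E means the last 4 symbols are `qqqq`. Only E accepts. On a mismatch, fall back to the longest proper suffix that is still a prefix of `qqqq`.
       p  q 
>  A   A  B 
   B   A  C 
   C   A  D 
   D   A  E 
 * E   A  E 
(> = start, * = accepting)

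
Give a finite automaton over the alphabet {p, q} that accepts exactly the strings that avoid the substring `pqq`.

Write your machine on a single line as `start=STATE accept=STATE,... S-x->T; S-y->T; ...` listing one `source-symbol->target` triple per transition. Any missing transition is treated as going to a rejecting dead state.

Track partial matches of the forbidden pattern `pqq`. State s3 is a dead state reached once `pqq` has occurred; every other state accepts. s0 means no part of `pqq` is currently matched.
A 4-state machine:
        p   q  
>* s0   s1  s0 
 * s1   s1  s2 
 * s2   s1  s3 
   s3   s3  s3 
(> = start, * = accepting)

start=s0; accept=s0,s1,s2; s0-p->s1; s0-q->s0; s1-p->s1; s1-q->s2; s2-p->s1; s2-q->s3; s3-p->s3; s3-q->s3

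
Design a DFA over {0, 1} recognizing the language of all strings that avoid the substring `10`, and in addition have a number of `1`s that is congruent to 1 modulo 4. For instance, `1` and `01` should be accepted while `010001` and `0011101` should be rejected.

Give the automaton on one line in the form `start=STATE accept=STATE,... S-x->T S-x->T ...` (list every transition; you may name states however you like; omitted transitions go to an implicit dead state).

Build one automaton per condition and run them in lockstep. The first has 3 states tracking partial matches of the forbidden pattern `10`; the second has 4 states tracking the count of `1`s modulo 4. A product state is a pair (one from each), accepting exactly when both do.
        0   1  
>  s0   s0  s1 
 * s1   s2  s3 
   s2   s2  s4 
   s3   s4  s5 
   s4   s4  s6 
   s5   s6  s7 
   s6   s6  s8 
   s7   s8  s1 
   s8   s8  s2 
(> = start, * = accepting)

start=s0 accept=s1 s0-0->s0 s0-1->s1 s1-0->s2 s1-1->s3 s2-0->s2 s2-1->s4 s3-0->s4 s3-1->s5 s4-0->s4 s4-1->s6 s5-0->s6 s5-1->s7 s6-0->s6 s6-1->s8 s7-0->s8 s7-1->s1 s8-0->s8 s8-1->s2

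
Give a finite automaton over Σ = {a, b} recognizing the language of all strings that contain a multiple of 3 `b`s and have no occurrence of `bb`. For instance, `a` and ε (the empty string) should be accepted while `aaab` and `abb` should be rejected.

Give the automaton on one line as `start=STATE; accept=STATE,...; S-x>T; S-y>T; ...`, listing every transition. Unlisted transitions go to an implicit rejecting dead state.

Build one automaton per condition and run them in lockstep. The first has 3 states tracking the count of `b`s modulo 3; the second has 3 states tracking partial matches of the forbidden pattern `bb`. A product state is a pair (one from each), accepting exactly when both do. Equivalent product states are then merged.
With 7 states:
        a   b  
>* q0   q0  q1 
   q1   q2  q3 
   q2   q2  q4 
   q3   q3  q3 
   q4   q5  q3 
   q5   q5  q6 
 * q6   q0  q3 
(> = start, * = accepting)

start=q0; accept=q0,q6; q0-a>q0; q0-b>q1; q1-a>q2; q1-b>q3; q2-a>q2; q2-b>q4; q3-a>q3; q3-b>q3; q4-a>q5; q4-b>q3; q5-a>q5; q5-b>q6; q6-a>q0; q6-b>q3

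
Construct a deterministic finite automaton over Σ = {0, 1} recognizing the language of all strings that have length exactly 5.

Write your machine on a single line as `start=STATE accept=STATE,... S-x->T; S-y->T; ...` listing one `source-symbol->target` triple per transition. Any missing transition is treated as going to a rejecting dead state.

start=s0; accept=s5; s0-0->s1; s0-1->s1; s1-0->s2; s1-1->s2; s2-0->s3; s2-1->s3; s3-0->s4; s3-1->s4; s4-0->s5; s4-1->s5; s5-0->s6; s5-1->s6; s6-0->s6; s6-1->s6

Count input length up to 6: every symbol moves from s0 toward s6, which means 'more than 5' and absorbs. Accept from {s5}.
A 7-state machine:
        0   1  
>  s0   s1  s1 
   s1   s2  s2 
   s2   s3  s3 
   s3   s4  s4 
   s4   s5  s5 
 * s5   s6  s6 
   s6   s6  s6 
(> = start, * = accepting)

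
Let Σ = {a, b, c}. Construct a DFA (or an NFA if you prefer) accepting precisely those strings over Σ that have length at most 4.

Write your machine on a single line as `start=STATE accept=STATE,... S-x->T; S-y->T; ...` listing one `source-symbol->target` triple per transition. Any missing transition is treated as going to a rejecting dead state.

start=S0; accept=S0,S1,S2,S3,S4; S0-a->S1; S0-b->S1; S0-c->S1; S1-a->S2; S1-b->S2; S1-c->S2; S2-a->S3; S2-b->S3; S2-c->S3; S3-a->S4; S3-b->S4; S3-c->S4; S4-a->S5; S4-b->S5; S4-c->S5; S5-a->S5; S5-b->S5; S5-c->S5

We only need to distinguish lengths 0, 1, …, 4, and '>4'. Chain S0 → S1 → S2 → S3 → S4 → S5 on every symbol, with S5 looping. Accepting states: {S0, S1, S2, S3, S4}.
A 6-state machine:
        a   b   c  
>* S0   S1  S1  S1 
 * S1   S2  S2  S2 
 * S2   S3  S3  S3 
 * S3   S4  S4  S4 
 * S4   S5  S5  S5 
   S5   S5  S5  S5 
(> = start, * = accepting)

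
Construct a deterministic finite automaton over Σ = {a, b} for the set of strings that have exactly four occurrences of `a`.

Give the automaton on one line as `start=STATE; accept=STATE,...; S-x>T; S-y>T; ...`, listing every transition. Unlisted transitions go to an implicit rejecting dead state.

start=q0; accept=q4; q0-a>q1; q0-b>q0; q1-a>q2; q1-b>q1; q2-a>q3; q2-b>q2; q3-a>q4; q3-b>q3; q4-a>q5; q4-b>q4; q5-a>q5; q5-b>q5

Count `a`s, saturating at 5: states q0 through q4 mean 0 through 4 `a`s seen; q5 means more than 4. Each `a` increments (capped at q5); other symbols loop. Accept from {q4}.
        a   b  
>  q0   q1  q0 
   q1   q2  q1 
   q2   q3  q2 
   q3   q4  q3 
 * q4   q5  q4 
   q5   q5  q5 
(> = start, * = accepting)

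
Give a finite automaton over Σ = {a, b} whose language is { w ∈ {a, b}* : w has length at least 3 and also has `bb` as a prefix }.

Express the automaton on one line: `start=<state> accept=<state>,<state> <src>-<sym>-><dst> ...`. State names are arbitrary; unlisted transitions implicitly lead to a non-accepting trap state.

Build one automaton per condition and run them in lockstep. The first has 5 states tracking the input length, saturating at 4; the second has 4 states tracking whether the input so far still matches the prefix `bb`. A product state is a pair (one from each), accepting exactly when both do.
        a   b  
>  q0   q1  q2 
   q1   q3  q3 
   q2   q3  q4 
   q3   q5  q5 
   q4   q6  q6 
   q5   q7  q7 
 * q6   q8  q8 
   q7   q7  q7 
 * q8   q8  q8 
(> = start, * = accepting)

start=q0 accept=q6,q8 q0-a->q1 q0-b->q2 q1-a->q3 q1-b->q3 q2-a->q3 q2-b->q4 q3-a->q5 q3-b->q5 q4-a->q6 q4-b->q6 q5-a->q7 q5-b->q7 q6-a->q8 q6-b->q8 q7-a->q7 q7-b->q7 q8-a->q8 q8-b->q8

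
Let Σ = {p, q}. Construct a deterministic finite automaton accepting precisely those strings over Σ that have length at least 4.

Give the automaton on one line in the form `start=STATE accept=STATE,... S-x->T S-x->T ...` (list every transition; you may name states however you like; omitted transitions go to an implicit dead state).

We only need to distinguish lengths 0, 1, …, 4, and '>4'. Chain s0 → s1 → s2 → s3 → s4 → s5 on every symbol, with s5 looping. Accepting states: {s4, s5}.
With 6 states:
        p   q  
>  s0   s1  s1 
   s1   s2  s2 
   s2   s3  s3 
   s3   s4  s4 
 * s4   s5  s5 
 * s5   s5  s5 
(> = start, * = accepting)

start=s0 accept=s4,s5 s0-p->s1 s0-q->s1 s1-p->s2 s1-q->s2 s2-p->s3 s2-q->s3 s3-p->s4 s3-q->s4 s4-p->s5 s4-q->s5 s5-p->s5 s5-q->s5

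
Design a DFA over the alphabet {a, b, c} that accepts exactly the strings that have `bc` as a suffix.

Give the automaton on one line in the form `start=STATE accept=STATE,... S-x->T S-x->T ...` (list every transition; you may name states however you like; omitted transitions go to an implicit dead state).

start=s0 accept=s2 s0-a->s0 s0-b->s1 s0-c->s0 s1-a->s0 s1-b->s1 s1-c->s2 s2-a->s0 s2-b->s1 s2-c->s0

Remember how much of `bc` the current input suffix matches. State s0 means no match yet; s1 means the last symbol is `b`; s2 means the last 2 symbols are `bc`. Only s2 accepts. On a mismatch, fall back to the longest proper suffix that is still a prefix of `bc`.
A 3-state machine:
        a   b   c  
>  s0   s0  s1  s0 
   s1   s0  s1  s2 
 * s2   s0  s1  s0 
(> = start, * = accepting)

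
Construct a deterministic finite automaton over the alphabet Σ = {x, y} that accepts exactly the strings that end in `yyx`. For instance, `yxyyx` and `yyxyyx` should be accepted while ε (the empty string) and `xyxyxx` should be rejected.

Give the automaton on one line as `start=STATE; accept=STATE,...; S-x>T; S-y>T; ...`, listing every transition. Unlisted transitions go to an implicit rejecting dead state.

Remember how much of `yyx` the current input suffix matches. State q0 means no match yet; q1 means the last symbol is `y`; q2 means the last 2 symbols are `yy`; q3 means the last 3 symbols are `yyx`. Only q3 accepts. On a mismatch, fall back to the longest proper suffix that is still a prefix of `yyx`.
With 4 states:
        x   y  
>  q0   q0  q1 
   q1   q0  q2 
   q2   q3  q2 
 * q3   q0  q1 
(> = start, * = accepting)

start=q0; accept=q3; q0-x>q0; q0-y>q1; q1-x>q0; q1-y>q2; q2-x>q3; q2-y>q2; q3-x>q0; q3-y>q1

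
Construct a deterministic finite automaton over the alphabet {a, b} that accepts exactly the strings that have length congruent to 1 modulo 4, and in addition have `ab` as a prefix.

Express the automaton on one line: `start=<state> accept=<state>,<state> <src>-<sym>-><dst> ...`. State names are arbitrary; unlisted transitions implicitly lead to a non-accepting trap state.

Build one automaton per condition and run them in lockstep. The first has 4 states tracking the input length modulo 4; the second has 4 states tracking whether the input so far still matches the prefix `ab`. A product state is a pair (one from each), accepting exactly when both do.
        a   b  
>  s0   s1  s2 
   s1   s3  s4 
   s2   s3  s3 
   s3   s5  s5 
   s4   s6  s6 
   s5   s7  s7 
   s6   s8  s8 
   s7   s2  s2 
   s8   s9  s9 
 * s9   s4  s4 
(> = start, * = accepting)

start=s0 accept=s9 s0-a->s1 s0-b->s2 s1-a->s3 s1-b->s4 s2-a->s3 s2-b->s3 s3-a->s5 s3-b->s5 s4-a->s6 s4-b->s6 s5-a->s7 s5-b->s7 s6-a->s8 s6-b->s8 s7-a->s2 s7-b->s2 s8-a->s9 s8-b->s9 s9-a->s4 s9-b->s4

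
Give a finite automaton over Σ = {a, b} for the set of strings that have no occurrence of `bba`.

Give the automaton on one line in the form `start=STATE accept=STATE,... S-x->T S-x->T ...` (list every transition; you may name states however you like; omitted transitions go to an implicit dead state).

start=q0 accept=q0,q1,q2 q0-a->q0 q0-b->q1 q1-a->q0 q1-b->q2 q2-a->q3 q2-b->q2 q3-a->q3 q3-b->q3

Track partial matches of the forbidden pattern `bba`. State q3 is a dead state reached once `bba` has occurred; every other state accepts. q0 means no part of `bba` is currently matched.
4 states suffice.
        a   b  
>* q0   q0  q1 
 * q1   q0  q2 
 * q2   q3  q2 
   q3   q3  q3 
(> = start, * = accepting)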